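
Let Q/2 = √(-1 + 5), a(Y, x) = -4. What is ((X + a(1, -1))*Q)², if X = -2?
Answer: 576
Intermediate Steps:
Q = 4 (Q = 2*√(-1 + 5) = 2*√4 = 2*2 = 4)
((X + a(1, -1))*Q)² = ((-2 - 4)*4)² = (-6*4)² = (-24)² = 576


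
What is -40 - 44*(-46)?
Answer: 1984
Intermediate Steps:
-40 - 44*(-46) = -40 + 2024 = 1984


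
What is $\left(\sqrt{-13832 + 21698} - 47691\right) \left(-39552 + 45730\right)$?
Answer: $-294634998 + 18534 \sqrt{874} \approx -2.9409 \cdot 10^{8}$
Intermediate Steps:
$\left(\sqrt{-13832 + 21698} - 47691\right) \left(-39552 + 45730\right) = \left(\sqrt{7866} - 47691\right) 6178 = \left(3 \sqrt{874} - 47691\right) 6178 = \left(-47691 + 3 \sqrt{874}\right) 6178 = -294634998 + 18534 \sqrt{874}$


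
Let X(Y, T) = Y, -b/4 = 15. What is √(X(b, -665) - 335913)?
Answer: I*√335973 ≈ 579.63*I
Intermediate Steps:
b = -60 (b = -4*15 = -60)
√(X(b, -665) - 335913) = √(-60 - 335913) = √(-335973) = I*√335973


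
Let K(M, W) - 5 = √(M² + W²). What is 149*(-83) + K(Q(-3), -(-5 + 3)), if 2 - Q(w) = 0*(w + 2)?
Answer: -12362 + 2*√2 ≈ -12359.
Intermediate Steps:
Q(w) = 2 (Q(w) = 2 - 0*(w + 2) = 2 - 0*(2 + w) = 2 - 1*0 = 2 + 0 = 2)
K(M, W) = 5 + √(M² + W²)
149*(-83) + K(Q(-3), -(-5 + 3)) = 149*(-83) + (5 + √(2² + (-(-5 + 3))²)) = -12367 + (5 + √(4 + (-1*(-2))²)) = -12367 + (5 + √(4 + 2²)) = -12367 + (5 + √(4 + 4)) = -12367 + (5 + √8) = -12367 + (5 + 2*√2) = -12362 + 2*√2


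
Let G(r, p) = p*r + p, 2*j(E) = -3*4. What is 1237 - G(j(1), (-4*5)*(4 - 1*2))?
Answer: 1037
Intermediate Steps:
j(E) = -6 (j(E) = (-3*4)/2 = (½)*(-12) = -6)
G(r, p) = p + p*r
1237 - G(j(1), (-4*5)*(4 - 1*2)) = 1237 - (-4*5)*(4 - 1*2)*(1 - 6) = 1237 - (-20*(4 - 2))*(-5) = 1237 - (-20*2)*(-5) = 1237 - (-40)*(-5) = 1237 - 1*200 = 1237 - 200 = 1037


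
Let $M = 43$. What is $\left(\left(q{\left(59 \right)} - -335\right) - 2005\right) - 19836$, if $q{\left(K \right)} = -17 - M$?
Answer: $-21566$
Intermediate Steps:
$q{\left(K \right)} = -60$ ($q{\left(K \right)} = -17 - 43 = -60$)
$\left(\left(q{\left(59 \right)} - -335\right) - 2005\right) - 19836 = \left(\left(-60 - -335\right) - 2005\right) - 19836 = \left(\left(-60 + 335\right) - 2005\right) - 19836 = \left(275 - 2005\right) - 19836 = -1730 - 19836 = -21566$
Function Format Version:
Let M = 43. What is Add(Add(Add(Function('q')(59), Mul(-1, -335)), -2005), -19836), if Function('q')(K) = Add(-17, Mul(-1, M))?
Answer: -21566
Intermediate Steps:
Function('q')(K) = -60 (Function('q')(K) = Add(-17, Mul(-1, 43)) = Add(-17, -43) = -60)
Add(Add(Add(Function('q')(59), Mul(-1, -335)), -2005), -19836) = Add(Add(Add(-60, Mul(-1, -335)), -2005), -19836) = Add(Add(Add(-60, 335), -2005), -19836) = Add(Add(275, -2005), -19836) = Add(-1730, -19836) = -21566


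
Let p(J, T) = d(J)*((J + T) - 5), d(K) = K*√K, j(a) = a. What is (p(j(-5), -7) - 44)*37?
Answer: -1628 + 3145*I*√5 ≈ -1628.0 + 7032.4*I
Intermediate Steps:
d(K) = K^(3/2)
p(J, T) = J^(3/2)*(-5 + J + T) (p(J, T) = J^(3/2)*((J + T) - 5) = J^(3/2)*(-5 + J + T))
(p(j(-5), -7) - 44)*37 = ((-5)^(3/2)*(-5 - 5 - 7) - 44)*37 = (-5*I*√5*(-17) - 44)*37 = (85*I*√5 - 44)*37 = (-44 + 85*I*√5)*37 = -1628 + 3145*I*√5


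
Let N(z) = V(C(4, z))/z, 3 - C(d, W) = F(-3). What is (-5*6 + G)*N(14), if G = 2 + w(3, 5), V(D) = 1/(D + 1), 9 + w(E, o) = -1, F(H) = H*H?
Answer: 19/35 ≈ 0.54286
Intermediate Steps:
F(H) = H²
C(d, W) = -6 (C(d, W) = 3 - 1*(-3)² = 3 - 1*9 = 3 - 9 = -6)
w(E, o) = -10 (w(E, o) = -9 - 1 = -10)
V(D) = 1/(1 + D)
N(z) = -1/(5*z) (N(z) = 1/((1 - 6)*z) = 1/((-5)*z) = -1/(5*z))
G = -8 (G = 2 - 10 = -8)
(-5*6 + G)*N(14) = (-5*6 - 8)*(-⅕/14) = (-30 - 8)*(-⅕*1/14) = -38*(-1/70) = 19/35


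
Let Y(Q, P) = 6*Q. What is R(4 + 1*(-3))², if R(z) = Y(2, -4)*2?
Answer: 576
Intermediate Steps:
R(z) = 24 (R(z) = (6*2)*2 = 12*2 = 24)
R(4 + 1*(-3))² = 24² = 576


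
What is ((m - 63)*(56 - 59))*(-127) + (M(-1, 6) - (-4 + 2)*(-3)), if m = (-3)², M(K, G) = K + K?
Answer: -20582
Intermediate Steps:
M(K, G) = 2*K
m = 9
((m - 63)*(56 - 59))*(-127) + (M(-1, 6) - (-4 + 2)*(-3)) = ((9 - 63)*(56 - 59))*(-127) + (2*(-1) - (-4 + 2)*(-3)) = -54*(-3)*(-127) + (-2 - (-2)*(-3)) = 162*(-127) + (-2 - 1*6) = -20574 + (-2 - 6) = -20574 - 8 = -20582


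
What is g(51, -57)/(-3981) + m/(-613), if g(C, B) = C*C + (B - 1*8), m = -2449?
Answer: 8194901/2440353 ≈ 3.3581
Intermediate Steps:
g(C, B) = -8 + B + C**2 (g(C, B) = C**2 + (B - 8) = C**2 + (-8 + B) = -8 + B + C**2)
g(51, -57)/(-3981) + m/(-613) = (-8 - 57 + 51**2)/(-3981) - 2449/(-613) = (-8 - 57 + 2601)*(-1/3981) - 2449*(-1/613) = 2536*(-1/3981) + 2449/613 = -2536/3981 + 2449/613 = 8194901/2440353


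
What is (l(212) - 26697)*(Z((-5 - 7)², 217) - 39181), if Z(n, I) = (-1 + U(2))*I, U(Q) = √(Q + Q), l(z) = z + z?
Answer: 1023701172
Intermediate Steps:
l(z) = 2*z
U(Q) = √2*√Q (U(Q) = √(2*Q) = √2*√Q)
Z(n, I) = I (Z(n, I) = (-1 + √2*√2)*I = (-1 + 2)*I = 1*I = I)
(l(212) - 26697)*(Z((-5 - 7)², 217) - 39181) = (2*212 - 26697)*(217 - 39181) = (424 - 26697)*(-38964) = -26273*(-38964) = 1023701172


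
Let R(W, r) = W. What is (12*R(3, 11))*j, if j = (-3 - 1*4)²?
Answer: 1764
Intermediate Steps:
j = 49 (j = (-3 - 4)² = (-7)² = 49)
(12*R(3, 11))*j = (12*3)*49 = 36*49 = 1764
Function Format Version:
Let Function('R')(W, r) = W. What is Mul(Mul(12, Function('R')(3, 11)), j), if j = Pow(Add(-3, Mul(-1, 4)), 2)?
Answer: 1764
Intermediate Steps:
j = 49 (j = Pow(Add(-3, -4), 2) = Pow(-7, 2) = 49)
Mul(Mul(12, Function('R')(3, 11)), j) = Mul(Mul(12, 3), 49) = Mul(36, 49) = 1764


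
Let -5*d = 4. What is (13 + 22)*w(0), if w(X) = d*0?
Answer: 0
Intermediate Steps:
d = -4/5 (d = -1/5*4 = -4/5 ≈ -0.80000)
w(X) = 0 (w(X) = -4/5*0 = 0)
(13 + 22)*w(0) = (13 + 22)*0 = 35*0 = 0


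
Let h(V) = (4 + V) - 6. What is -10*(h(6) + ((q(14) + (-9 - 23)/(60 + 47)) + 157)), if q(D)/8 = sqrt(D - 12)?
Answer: -171950/107 - 80*sqrt(2) ≈ -1720.1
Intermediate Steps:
h(V) = -2 + V
q(D) = 8*sqrt(-12 + D) (q(D) = 8*sqrt(D - 12) = 8*sqrt(-12 + D))
-10*(h(6) + ((q(14) + (-9 - 23)/(60 + 47)) + 157)) = -10*((-2 + 6) + ((8*sqrt(-12 + 14) + (-9 - 23)/(60 + 47)) + 157)) = -10*(4 + ((8*sqrt(2) - 32/107) + 157)) = -10*(4 + ((-32/107 + 8*sqrt(2)) + 157)) = -10*(4 + (16767/107 + 8*sqrt(2))) = -10*(17195/107 + 8*sqrt(2)) = -171950/107 - 80*sqrt(2)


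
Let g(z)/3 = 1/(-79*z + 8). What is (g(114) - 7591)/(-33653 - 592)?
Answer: 68303821/308136510 ≈ 0.22167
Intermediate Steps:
g(z) = 3/(8 - 79*z) (g(z) = 3/(-79*z + 8) = 3/(8 - 79*z))
(g(114) - 7591)/(-33653 - 592) = (-3/(-8 + 79*114) - 7591)/(-33653 - 592) = (-3/(-8 + 9006) - 7591)/(-34245) = (-3/8998 - 7591)*(-1/34245) = -68303821/8998*(-1/34245) = 68303821/308136510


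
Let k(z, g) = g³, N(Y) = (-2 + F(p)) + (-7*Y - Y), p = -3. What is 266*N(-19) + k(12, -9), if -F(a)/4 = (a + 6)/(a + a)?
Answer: 39703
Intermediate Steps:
F(a) = -2*(6 + a)/a (F(a) = -4*(a + 6)/(a + a) = -4*(6 + a)/(2*a) = -4*(6 + a)*1/(2*a) = -2*(6 + a)/a)
N(Y) = -8*Y (N(Y) = (-2 + (-2 - 12/(-3))) + (-7*Y - Y) = (-2 + (-2 - 12*(-⅓))) - 8*Y = (-2 + (-2 + 4)) - 8*Y = (-2 + 2) - 8*Y = 0 - 8*Y = -8*Y)
266*N(-19) + k(12, -9) = 266*(-8*(-19)) + (-9)³ = 266*152 - 729 = 40432 - 729 = 39703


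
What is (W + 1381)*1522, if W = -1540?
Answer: -241998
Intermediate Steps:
(W + 1381)*1522 = (-1540 + 1381)*1522 = -159*1522 = -241998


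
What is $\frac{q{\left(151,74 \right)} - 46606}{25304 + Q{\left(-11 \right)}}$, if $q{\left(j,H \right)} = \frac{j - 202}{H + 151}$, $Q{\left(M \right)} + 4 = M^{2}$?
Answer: $- \frac{3495467}{1906575} \approx -1.8334$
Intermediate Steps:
$Q{\left(M \right)} = -4 + M^{2}$
$q{\left(j,H \right)} = \frac{-202 + j}{151 + H}$
$\frac{q{\left(151,74 \right)} - 46606}{25304 + Q{\left(-11 \right)}} = \frac{\frac{-202 + 151}{151 + 74} - 46606}{25304 - \left(4 - \left(-11\right)^{2}\right)} = \frac{\frac{1}{225} \left(-51\right) - 46606}{25304 + \left(-4 + 121\right)} = \frac{\frac{1}{225} \left(-51\right) - 46606}{25304 + 117} = \frac{- \frac{17}{75} - 46606}{25421} = \left(- \frac{3495467}{75}\right) \frac{1}{25421} = - \frac{3495467}{1906575}$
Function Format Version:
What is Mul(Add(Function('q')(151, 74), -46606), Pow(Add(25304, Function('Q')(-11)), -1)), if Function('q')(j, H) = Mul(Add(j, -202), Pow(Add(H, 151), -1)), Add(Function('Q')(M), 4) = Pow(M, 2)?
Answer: Rational(-3495467, 1906575) ≈ -1.8334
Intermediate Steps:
Function('Q')(M) = Add(-4, Pow(M, 2))
Function('q')(j, H) = Mul(Pow(Add(151, H), -1), Add(-202, j)) (Function('q')(j, H) = Mul(Add(-202, j), Pow(Add(151, H), -1)) = Mul(Pow(Add(151, H), -1), Add(-202, j)))
Mul(Add(Function('q')(151, 74), -46606), Pow(Add(25304, Function('Q')(-11)), -1)) = Mul(Add(Mul(Pow(Add(151, 74), -1), Add(-202, 151)), -46606), Pow(Add(25304, Add(-4, Pow(-11, 2))), -1)) = Mul(Add(Mul(Pow(225, -1), -51), -46606), Pow(Add(25304, Add(-4, 121)), -1)) = Mul(Add(Mul(Rational(1, 225), -51), -46606), Pow(Add(25304, 117), -1)) = Mul(Add(Rational(-17, 75), -46606), Pow(25421, -1)) = Mul(Rational(-3495467, 75), Rational(1, 25421)) = Rational(-3495467, 1906575)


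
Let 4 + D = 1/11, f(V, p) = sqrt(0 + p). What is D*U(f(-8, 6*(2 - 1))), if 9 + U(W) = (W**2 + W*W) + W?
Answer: -129/11 - 43*sqrt(6)/11 ≈ -21.303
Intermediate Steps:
f(V, p) = sqrt(p)
D = -43/11 (D = -4 + 1/11 = -43/11 ≈ -3.9091)
U(W) = -9 + W + 2*W**2 (U(W) = -9 + ((W**2 + W*W) + W) = -9 + ((W**2 + W**2) + W) = -9 + (2*W**2 + W) = -9 + (W + 2*W**2) = -9 + W + 2*W**2)
D*U(f(-8, 6*(2 - 1))) = -43*(-9 + sqrt(6*(2 - 1)) + 2*(sqrt(6*(2 - 1)))**2)/11 = -43*(-9 + sqrt(6*1) + 2*(sqrt(6*1))**2)/11 = -43*(-9 + sqrt(6) + 2*(sqrt(6))**2)/11 = -43*(-9 + sqrt(6) + 2*6)/11 = -43*(-9 + sqrt(6) + 12)/11 = -43*(3 + sqrt(6))/11 = -129/11 - 43*sqrt(6)/11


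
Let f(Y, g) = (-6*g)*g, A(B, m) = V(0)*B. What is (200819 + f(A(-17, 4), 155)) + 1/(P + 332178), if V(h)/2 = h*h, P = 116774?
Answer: 25441660889/448952 ≈ 56669.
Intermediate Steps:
V(h) = 2*h² (V(h) = 2*(h*h) = 2*h²)
A(B, m) = 0 (A(B, m) = (2*0²)*B = (2*0)*B = 0*B = 0)
f(Y, g) = -6*g²
(200819 + f(A(-17, 4), 155)) + 1/(P + 332178) = (200819 - 6*155²) + 1/(116774 + 332178) = (200819 - 6*24025) + 1/448952 = (200819 - 144150) + 1/448952 = 56669 + 1/448952 = 25441660889/448952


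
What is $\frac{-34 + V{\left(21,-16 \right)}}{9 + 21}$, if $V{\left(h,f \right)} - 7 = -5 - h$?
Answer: $- \frac{53}{30} \approx -1.7667$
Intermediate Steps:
$V{\left(h,f \right)} = 2 - h$ ($V{\left(h,f \right)} = 7 - \left(5 + h\right) = 2 - h$)
$\frac{-34 + V{\left(21,-16 \right)}}{9 + 21} = \frac{-34 + \left(2 - 21\right)}{9 + 21} = \frac{-34 + \left(2 - 21\right)}{30} = \left(-34 - 19\right) \frac{1}{30} = \left(-53\right) \frac{1}{30} = - \frac{53}{30}$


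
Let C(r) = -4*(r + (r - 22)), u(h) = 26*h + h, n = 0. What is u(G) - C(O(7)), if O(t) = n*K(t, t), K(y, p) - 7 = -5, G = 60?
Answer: 1532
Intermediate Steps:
K(y, p) = 2 (K(y, p) = 7 - 5 = 2)
u(h) = 27*h
O(t) = 0 (O(t) = 0*2 = 0)
C(r) = 88 - 8*r (C(r) = -4*(r + (-22 + r)) = -4*(-22 + 2*r) = 88 - 8*r)
u(G) - C(O(7)) = 27*60 - (88 - 8*0) = 1620 - (88 + 0) = 1620 - 1*88 = 1620 - 88 = 1532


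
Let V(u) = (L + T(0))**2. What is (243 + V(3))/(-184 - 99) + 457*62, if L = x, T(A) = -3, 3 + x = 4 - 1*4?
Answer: 8018243/283 ≈ 28333.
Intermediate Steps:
x = -3 (x = -3 + (4 - 1*4) = -3 + (4 - 4) = -3 + 0 = -3)
L = -3
V(u) = 36 (V(u) = (-3 - 3)**2 = (-6)**2 = 36)
(243 + V(3))/(-184 - 99) + 457*62 = (243 + 36)/(-184 - 99) + 457*62 = 279/(-283) + 28334 = 279*(-1/283) + 28334 = -279/283 + 28334 = 8018243/283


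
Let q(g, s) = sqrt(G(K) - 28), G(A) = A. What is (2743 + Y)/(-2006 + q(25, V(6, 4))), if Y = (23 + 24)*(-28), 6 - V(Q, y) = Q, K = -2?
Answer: -1431281/2012033 - 1427*I*sqrt(30)/4024066 ≈ -0.71136 - 0.0019423*I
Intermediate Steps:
V(Q, y) = 6 - Q
Y = -1316 (Y = 47*(-28) = -1316)
q(g, s) = I*sqrt(30) (q(g, s) = sqrt(-2 - 28) = sqrt(-30) = I*sqrt(30))
(2743 + Y)/(-2006 + q(25, V(6, 4))) = (2743 - 1316)/(-2006 + I*sqrt(30)) = 1427/(-2006 + I*sqrt(30))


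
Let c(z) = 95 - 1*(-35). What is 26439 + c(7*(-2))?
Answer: 26569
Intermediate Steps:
c(z) = 130 (c(z) = 95 + 35 = 130)
26439 + c(7*(-2)) = 26439 + 130 = 26569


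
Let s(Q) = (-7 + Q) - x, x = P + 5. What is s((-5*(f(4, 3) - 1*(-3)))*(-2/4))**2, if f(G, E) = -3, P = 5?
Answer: 289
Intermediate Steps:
x = 10 (x = 5 + 5 = 10)
s(Q) = -17 + Q (s(Q) = (-7 + Q) - 1*10 = (-7 + Q) - 10 = -17 + Q)
s((-5*(f(4, 3) - 1*(-3)))*(-2/4))**2 = (-17 + (-5*(-3 - 1*(-3)))*(-2/4))**2 = (-17 + (-5*(-3 + 3))*(-2*1/4))**2 = (-17 - 5*0*(-1/2))**2 = (-17 + 0*(-1/2))**2 = (-17 + 0)**2 = (-17)**2 = 289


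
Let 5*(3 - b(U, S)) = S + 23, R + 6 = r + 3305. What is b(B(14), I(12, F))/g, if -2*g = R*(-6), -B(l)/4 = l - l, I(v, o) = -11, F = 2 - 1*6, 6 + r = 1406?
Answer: 1/23495 ≈ 4.2562e-5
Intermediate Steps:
r = 1400 (r = -6 + 1406 = 1400)
F = -4 (F = 2 - 6 = -4)
R = 4699 (R = -6 + (1400 + 3305) = -6 + 4705 = 4699)
B(l) = 0 (B(l) = -4*(l - l) = -4*0 = 0)
b(U, S) = -8/5 - S/5 (b(U, S) = 3 - (S + 23)/5 = 3 - (23 + S)/5 = 3 + (-23/5 - S/5) = -8/5 - S/5)
g = 14097 (g = -4699*(-6)/2 = -½*(-28194) = 14097)
b(B(14), I(12, F))/g = (-8/5 - ⅕*(-11))/14097 = (-8/5 + 11/5)*(1/14097) = (⅗)*(1/14097) = 1/23495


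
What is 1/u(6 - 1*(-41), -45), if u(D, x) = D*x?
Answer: -1/2115 ≈ -0.00047281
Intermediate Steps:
1/u(6 - 1*(-41), -45) = 1/((6 - 1*(-41))*(-45)) = 1/((6 + 41)*(-45)) = 1/(47*(-45)) = 1/(-2115) = -1/2115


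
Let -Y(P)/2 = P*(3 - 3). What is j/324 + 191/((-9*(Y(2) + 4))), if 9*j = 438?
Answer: -5011/972 ≈ -5.1553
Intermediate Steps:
Y(P) = 0 (Y(P) = -2*P*(3 - 3) = -2*P*0 = -2*0 = 0)
j = 146/3 (j = (⅑)*438 = 146/3 ≈ 48.667)
j/324 + 191/((-9*(Y(2) + 4))) = (146/3)/324 + 191/((-9*(0 + 4))) = (146/3)*(1/324) + 191/((-9*4)) = 73/486 + 191/(-36) = 73/486 + 191*(-1/36) = 73/486 - 191/36 = -5011/972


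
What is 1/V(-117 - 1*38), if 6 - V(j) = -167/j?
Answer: 155/763 ≈ 0.20315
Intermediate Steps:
V(j) = 6 + 167/j (V(j) = 6 - (-167)/j = 6 + 167/j)
1/V(-117 - 1*38) = 1/(6 + 167/(-117 - 1*38)) = 1/(6 + 167/(-117 - 38)) = 1/(6 + 167/(-155)) = 1/(6 + 167*(-1/155)) = 1/(6 - 167/155) = 1/(763/155) = 155/763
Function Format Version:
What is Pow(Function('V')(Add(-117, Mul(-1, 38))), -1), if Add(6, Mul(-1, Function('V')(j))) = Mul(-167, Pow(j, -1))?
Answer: Rational(155, 763) ≈ 0.20315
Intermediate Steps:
Function('V')(j) = Add(6, Mul(167, Pow(j, -1))) (Function('V')(j) = Add(6, Mul(-1, Mul(-167, Pow(j, -1)))) = Add(6, Mul(167, Pow(j, -1))))
Pow(Function('V')(Add(-117, Mul(-1, 38))), -1) = Pow(Add(6, Mul(167, Pow(Add(-117, Mul(-1, 38)), -1))), -1) = Pow(Add(6, Mul(167, Pow(Add(-117, -38), -1))), -1) = Pow(Add(6, Mul(167, Pow(-155, -1))), -1) = Pow(Add(6, Mul(167, Rational(-1, 155))), -1) = Pow(Add(6, Rational(-167, 155)), -1) = Pow(Rational(763, 155), -1) = Rational(155, 763)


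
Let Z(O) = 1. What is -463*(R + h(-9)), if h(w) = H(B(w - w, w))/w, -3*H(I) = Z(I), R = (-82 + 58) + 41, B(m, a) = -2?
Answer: -212980/27 ≈ -7888.1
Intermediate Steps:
R = 17 (R = -24 + 41 = 17)
H(I) = -⅓ (H(I) = -⅓*1 = -⅓)
h(w) = -1/(3*w)
-463*(R + h(-9)) = -463*(17 - ⅓/(-9)) = -463*(17 - ⅓*(-⅑)) = -463*(17 + 1/27) = -463*460/27 = -212980/27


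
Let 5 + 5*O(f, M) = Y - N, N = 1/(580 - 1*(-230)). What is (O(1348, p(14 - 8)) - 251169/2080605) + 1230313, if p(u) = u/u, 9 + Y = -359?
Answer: 23831130238907/19371150 ≈ 1.2302e+6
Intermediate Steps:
Y = -368 (Y = -9 - 359 = -368)
N = 1/810 (N = 1/(580 + 230) = 1/810 ≈ 0.0012346)
p(u) = 1
O(f, M) = -302131/4050 (O(f, M) = -1 + (-368 - 1*1/810)/5 = -1 + (-368 - 1/810)/5 = -1 + (1/5)*(-298081/810) = -1 - 298081/4050 = -302131/4050)
(O(1348, p(14 - 8)) - 251169/2080605) + 1230313 = (-302131/4050 - 251169/2080605) + 1230313 = (-302131/4050 - 251169*1/2080605) + 1230313 = (-302131/4050 - 2887/23915) + 1230313 = -1447431043/19371150 + 1230313 = 23831130238907/19371150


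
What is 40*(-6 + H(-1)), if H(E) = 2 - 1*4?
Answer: -320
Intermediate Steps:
H(E) = -2 (H(E) = 2 - 4 = -2)
40*(-6 + H(-1)) = 40*(-6 - 2) = 40*(-8) = -320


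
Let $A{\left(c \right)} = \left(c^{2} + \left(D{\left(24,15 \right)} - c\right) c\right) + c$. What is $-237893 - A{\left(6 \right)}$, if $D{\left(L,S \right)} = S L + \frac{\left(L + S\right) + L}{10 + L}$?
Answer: $- \frac{4081192}{17} \approx -2.4007 \cdot 10^{5}$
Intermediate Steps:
$D{\left(L,S \right)} = L S + \frac{S + 2 L}{10 + L}$
$A{\left(c \right)} = c + c^{2} + c \left(\frac{12303}{34} - c\right)$ ($A{\left(c \right)} = \left(c^{2} + \left(\frac{15 + 2 \cdot 24 + 15 \cdot 24^{2} + 10 \cdot 24 \cdot 15}{10 + 24} - c\right) c\right) + c = \left(c^{2} + \left(\frac{15 + 48 + 15 \cdot 576 + 3600}{34} - c\right) c\right) + c = \left(c^{2} + \left(\frac{15 + 48 + 8640 + 3600}{34} - c\right) c\right) + c = \left(c^{2} + \left(\frac{1}{34} \cdot 12303 - c\right) c\right) + c = \left(c^{2} + \left(\frac{12303}{34} - c\right) c\right) + c = \left(c^{2} + c \left(\frac{12303}{34} - c\right)\right) + c = c + c^{2} + c \left(\frac{12303}{34} - c\right)$)
$-237893 - A{\left(6 \right)} = -237893 - \frac{12337}{34} \cdot 6 = -237893 - \frac{37011}{17} = - \frac{4081192}{17}$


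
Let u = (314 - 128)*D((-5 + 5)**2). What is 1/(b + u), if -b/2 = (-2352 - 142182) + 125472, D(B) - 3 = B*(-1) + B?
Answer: 1/38682 ≈ 2.5852e-5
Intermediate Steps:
D(B) = 3 (D(B) = 3 + (B*(-1) + B) = 3 + (-B + B) = 3 + 0 = 3)
b = 38124 (b = -2*((-2352 - 142182) + 125472) = -2*(-144534 + 125472) = -2*(-19062) = 38124)
u = 558 (u = (314 - 128)*3 = 186*3 = 558)
1/(b + u) = 1/(38124 + 558) = 1/38682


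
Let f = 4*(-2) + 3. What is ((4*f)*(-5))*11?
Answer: 1100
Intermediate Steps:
f = -5 (f = -8 + 3 = -5)
((4*f)*(-5))*11 = ((4*(-5))*(-5))*11 = -20*(-5)*11 = 100*11 = 1100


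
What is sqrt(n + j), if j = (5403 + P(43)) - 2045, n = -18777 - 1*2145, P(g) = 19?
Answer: 11*I*sqrt(145) ≈ 132.46*I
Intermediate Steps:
n = -20922 (n = -18777 - 2145 = -20922)
j = 3377 (j = (5403 + 19) - 2045 = 5422 - 2045 = 3377)
sqrt(n + j) = sqrt(-20922 + 3377) = sqrt(-17545) = 11*I*sqrt(145)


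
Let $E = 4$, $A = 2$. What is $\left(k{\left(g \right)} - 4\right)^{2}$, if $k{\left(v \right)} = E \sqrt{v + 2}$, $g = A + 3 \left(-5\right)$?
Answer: $16 \left(1 - i \sqrt{11}\right)^{2} \approx -160.0 - 106.13 i$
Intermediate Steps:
$g = -13$ ($g = 2 + 3 \left(-5\right) = 2 - 15 = -13$)
$k{\left(v \right)} = 4 \sqrt{2 + v}$ ($k{\left(v \right)} = 4 \sqrt{v + 2} = 4 \sqrt{2 + v}$)
$\left(k{\left(g \right)} - 4\right)^{2} = \left(4 \sqrt{2 - 13} - 4\right)^{2} = \left(4 \sqrt{-11} - 4\right)^{2} = \left(4 i \sqrt{11} - 4\right)^{2} = \left(-4 + 4 i \sqrt{11}\right)^{2}$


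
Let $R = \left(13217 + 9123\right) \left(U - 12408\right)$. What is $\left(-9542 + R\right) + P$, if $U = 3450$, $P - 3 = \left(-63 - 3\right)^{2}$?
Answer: $-200126903$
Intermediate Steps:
$P = 4359$ ($P = 3 + \left(-63 - 3\right)^{2} = 3 + \left(-66\right)^{2} = 3 + 4356 = 4359$)
$R = -200121720$ ($R = \left(13217 + 9123\right) \left(3450 - 12408\right) = 22340 \left(-8958\right) = -200121720$)
$\left(-9542 + R\right) + P = \left(-9542 - 200121720\right) + 4359 = -200131262 + 4359 = -200126903$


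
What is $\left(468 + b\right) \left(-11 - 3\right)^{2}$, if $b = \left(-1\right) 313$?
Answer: $30380$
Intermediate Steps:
$b = -313$
$\left(468 + b\right) \left(-11 - 3\right)^{2} = \left(468 - 313\right) \left(-11 - 3\right)^{2} = 155 \left(-14\right)^{2} = 155 \cdot 196 = 30380$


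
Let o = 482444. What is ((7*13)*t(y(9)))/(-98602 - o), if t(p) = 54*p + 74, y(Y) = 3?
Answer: -10738/290523 ≈ -0.036961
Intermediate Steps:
t(p) = 74 + 54*p
((7*13)*t(y(9)))/(-98602 - o) = ((7*13)*(74 + 54*3))/(-98602 - 1*482444) = (91*(74 + 162))/(-98602 - 482444) = (91*236)/(-581046) = 21476*(-1/581046) = -10738/290523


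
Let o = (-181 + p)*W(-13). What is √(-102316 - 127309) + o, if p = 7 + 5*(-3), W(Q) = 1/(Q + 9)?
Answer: 189/4 + 5*I*√9185 ≈ 47.25 + 479.19*I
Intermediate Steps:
W(Q) = 1/(9 + Q)
p = -8 (p = 7 - 15 = -8)
o = 189/4 (o = (-181 - 8)/(9 - 13) = -189/(-4) = -189*(-¼) = 189/4 ≈ 47.250)
√(-102316 - 127309) + o = √(-102316 - 127309) + 189/4 = √(-229625) + 189/4 = 5*I*√9185 + 189/4 = 189/4 + 5*I*√9185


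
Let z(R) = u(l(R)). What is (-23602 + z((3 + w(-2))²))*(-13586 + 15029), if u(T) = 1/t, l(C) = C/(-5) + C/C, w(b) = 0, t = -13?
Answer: -34057797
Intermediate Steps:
l(C) = 1 - C/5 (l(C) = C*(-⅕) + 1 = -C/5 + 1 = 1 - C/5)
u(T) = -1/13 (u(T) = 1/(-13) = -1/13)
z(R) = -1/13
(-23602 + z((3 + w(-2))²))*(-13586 + 15029) = (-23602 - 1/13)*(-13586 + 15029) = -306827/13*1443 = -34057797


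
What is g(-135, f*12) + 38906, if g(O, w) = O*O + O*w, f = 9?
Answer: 42551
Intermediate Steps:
g(O, w) = O² + O*w
g(-135, f*12) + 38906 = -135*(-135 + 9*12) + 38906 = -135*(-135 + 108) + 38906 = -135*(-27) + 38906 = 3645 + 38906 = 42551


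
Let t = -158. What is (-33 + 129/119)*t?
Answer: 600084/119 ≈ 5042.7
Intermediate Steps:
(-33 + 129/119)*t = (-33 + 129/119)*(-158) = -3798/119*(-158) = 600084/119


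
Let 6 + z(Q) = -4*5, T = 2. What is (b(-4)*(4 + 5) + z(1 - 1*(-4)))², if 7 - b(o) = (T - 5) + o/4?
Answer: 5329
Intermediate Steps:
b(o) = 10 - o/4 (b(o) = 7 - ((2 - 5) + o/4) = 7 - (-3 + o*(¼)) = 7 - (-3 + o/4) = 7 + (3 - o/4) = 10 - o/4)
z(Q) = -26 (z(Q) = -6 - 4*5 = -6 - 20 = -26)
(b(-4)*(4 + 5) + z(1 - 1*(-4)))² = ((10 - ¼*(-4))*(4 + 5) - 26)² = ((10 + 1)*9 - 26)² = (11*9 - 26)² = (99 - 26)² = 73² = 5329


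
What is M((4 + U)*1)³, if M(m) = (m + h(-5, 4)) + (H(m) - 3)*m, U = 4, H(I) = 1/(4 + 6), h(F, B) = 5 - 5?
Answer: -438976/125 ≈ -3511.8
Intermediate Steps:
h(F, B) = 0
H(I) = ⅒ (H(I) = 1/10 = ⅒)
M(m) = -19*m/10 (M(m) = (m + 0) + (⅒ - 3)*m = m - 29*m/10 = -19*m/10)
M((4 + U)*1)³ = (-19*(4 + 4)/10)³ = (-76/5)³ = -438976/125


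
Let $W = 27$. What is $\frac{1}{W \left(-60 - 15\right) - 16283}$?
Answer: $- \frac{1}{18308} \approx -5.4621 \cdot 10^{-5}$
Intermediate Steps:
$\frac{1}{W \left(-60 - 15\right) - 16283} = \frac{1}{27 \left(-60 - 15\right) - 16283} = \frac{1}{27 \left(-75\right) - 16283} = \frac{1}{-2025 - 16283} = \frac{1}{-18308} = - \frac{1}{18308}$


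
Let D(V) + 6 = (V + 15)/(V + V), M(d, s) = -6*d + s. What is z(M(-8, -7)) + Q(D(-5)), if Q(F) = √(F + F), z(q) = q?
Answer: 41 + I*√14 ≈ 41.0 + 3.7417*I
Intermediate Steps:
M(d, s) = s - 6*d
D(V) = -6 + (15 + V)/(2*V) (D(V) = -6 + (V + 15)/(V + V) = -6 + (15 + V)/((2*V)) = -6 + (15 + V)*(1/(2*V)) = -6 + (15 + V)/(2*V))
Q(F) = √2*√F (Q(F) = √(2*F) = √2*√F)
z(M(-8, -7)) + Q(D(-5)) = (-7 - 6*(-8)) + √2*√((½)*(15 - 11*(-5))/(-5)) = (-7 + 48) + √2*√((½)*(-⅕)*(15 + 55)) = 41 + √2*√((½)*(-⅕)*70) = 41 + √2*√(-7) = 41 + √2*(I*√7) = 41 + I*√14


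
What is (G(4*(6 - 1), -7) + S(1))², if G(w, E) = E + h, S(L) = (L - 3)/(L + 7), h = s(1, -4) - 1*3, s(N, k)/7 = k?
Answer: 23409/16 ≈ 1463.1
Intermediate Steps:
s(N, k) = 7*k
h = -31 (h = 7*(-4) - 1*3 = -28 - 3 = -31)
S(L) = (-3 + L)/(7 + L)
G(w, E) = -31 + E (G(w, E) = E - 31 = -31 + E)
(G(4*(6 - 1), -7) + S(1))² = ((-31 - 7) + (-3 + 1)/(7 + 1))² = (-38 - 2/8)² = (-38 + (⅛)*(-2))² = (-38 - ¼)² = (-153/4)² = 23409/16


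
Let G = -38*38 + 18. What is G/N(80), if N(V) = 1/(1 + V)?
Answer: -115506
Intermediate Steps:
G = -1426 (G = -1444 + 18 = -1426)
G/N(80) = -1426/(1/(1 + 80)) = -1426/(1/81) = -1426/1/81 = -1426*81 = -115506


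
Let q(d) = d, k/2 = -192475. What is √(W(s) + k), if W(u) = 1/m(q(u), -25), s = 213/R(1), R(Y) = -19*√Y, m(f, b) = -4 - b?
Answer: I*√169762929/21 ≈ 620.44*I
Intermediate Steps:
k = -384950 (k = 2*(-192475) = -384950)
s = -213/19 (s = 213/((-19*√1)) = 213/((-19*1)) = 213/(-19) = 213*(-1/19) = -213/19 ≈ -11.211)
W(u) = 1/21 (W(u) = 1/(-4 - 1*(-25)) = 1/(-4 + 25) = 1/21)
√(W(s) + k) = √(1/21 - 384950) = √(-8083949/21) = I*√169762929/21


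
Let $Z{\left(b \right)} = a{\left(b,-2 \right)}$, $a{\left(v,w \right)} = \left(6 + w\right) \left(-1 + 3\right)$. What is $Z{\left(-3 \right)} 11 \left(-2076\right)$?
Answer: $-182688$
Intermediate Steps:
$a{\left(v,w \right)} = 12 + 2 w$ ($a{\left(v,w \right)} = \left(6 + w\right) 2 = 12 + 2 w$)
$Z{\left(b \right)} = 8$ ($Z{\left(b \right)} = 12 + 2 \left(-2\right) = 12 - 4 = 8$)
$Z{\left(-3 \right)} 11 \left(-2076\right) = 8 \cdot 11 \left(-2076\right) = 88 \left(-2076\right) = -182688$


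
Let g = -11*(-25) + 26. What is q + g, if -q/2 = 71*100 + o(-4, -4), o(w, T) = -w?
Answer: -13907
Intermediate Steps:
g = 301 (g = 275 + 26 = 301)
q = -14208 (q = -2*(71*100 - 1*(-4)) = -2*(7100 + 4) = -2*7104 = -14208)
q + g = -14208 + 301 = -13907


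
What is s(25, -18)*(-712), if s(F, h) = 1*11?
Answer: -7832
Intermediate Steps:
s(F, h) = 11
s(25, -18)*(-712) = 11*(-712) = -7832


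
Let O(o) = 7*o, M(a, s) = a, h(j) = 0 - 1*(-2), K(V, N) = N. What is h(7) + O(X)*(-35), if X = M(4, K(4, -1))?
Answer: -978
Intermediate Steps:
h(j) = 2 (h(j) = 0 + 2 = 2)
X = 4
h(7) + O(X)*(-35) = 2 + (7*4)*(-35) = 2 + 28*(-35) = 2 - 980 = -978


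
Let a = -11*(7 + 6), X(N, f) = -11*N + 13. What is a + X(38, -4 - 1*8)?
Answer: -548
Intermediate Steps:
X(N, f) = 13 - 11*N
a = -143 (a = -11*13 = -143)
a + X(38, -4 - 1*8) = -143 + (13 - 11*38) = -143 + (13 - 418) = -143 - 405 = -548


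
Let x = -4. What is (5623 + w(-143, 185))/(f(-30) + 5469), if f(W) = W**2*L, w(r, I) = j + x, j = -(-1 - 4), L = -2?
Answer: 5624/3669 ≈ 1.5328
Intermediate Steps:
j = 5 (j = -1*(-5) = 5)
w(r, I) = 1 (w(r, I) = 5 - 4 = 1)
f(W) = -2*W**2 (f(W) = W**2*(-2) = -2*W**2)
(5623 + w(-143, 185))/(f(-30) + 5469) = (5623 + 1)/(-2*(-30)**2 + 5469) = 5624/(-2*900 + 5469) = 5624/(-1800 + 5469) = 5624/3669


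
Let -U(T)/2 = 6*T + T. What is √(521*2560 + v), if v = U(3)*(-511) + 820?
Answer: √1356042 ≈ 1164.5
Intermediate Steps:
U(T) = -14*T (U(T) = -2*(6*T + T) = -14*T)
v = 22282 (v = -14*3*(-511) + 820 = -42*(-511) + 820 = 21462 + 820 = 22282)
√(521*2560 + v) = √(521*2560 + 22282) = √(1333760 + 22282) = √1356042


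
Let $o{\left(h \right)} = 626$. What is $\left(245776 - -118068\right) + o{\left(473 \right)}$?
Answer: $364470$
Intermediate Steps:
$\left(245776 - -118068\right) + o{\left(473 \right)} = \left(245776 - -118068\right) + 626 = \left(245776 + 118068\right) + 626 = 363844 + 626 = 364470$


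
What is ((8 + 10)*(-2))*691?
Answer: -24876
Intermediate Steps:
((8 + 10)*(-2))*691 = (18*(-2))*691 = -36*691 = -24876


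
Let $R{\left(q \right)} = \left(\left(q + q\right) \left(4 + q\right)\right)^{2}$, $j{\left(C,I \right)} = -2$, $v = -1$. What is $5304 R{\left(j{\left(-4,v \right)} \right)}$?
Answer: $339456$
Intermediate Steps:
$R{\left(q \right)} = 4 q^{2} \left(4 + q\right)^{2}$ ($R{\left(q \right)} = \left(2 q \left(4 + q\right)\right)^{2} = 4 q^{2} \left(4 + q\right)^{2}$)
$5304 R{\left(j{\left(-4,v \right)} \right)} = 5304 \cdot 4 \left(-2\right)^{2} \left(4 - 2\right)^{2} = 5304 \cdot 4 \cdot 4 \cdot 2^{2} = 5304 \cdot 4 \cdot 4 \cdot 4 = 5304 \cdot 64 = 339456$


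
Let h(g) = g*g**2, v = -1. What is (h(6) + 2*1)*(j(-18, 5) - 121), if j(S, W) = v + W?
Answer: -25506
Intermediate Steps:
j(S, W) = -1 + W
h(g) = g**3
(h(6) + 2*1)*(j(-18, 5) - 121) = (6**3 + 2*1)*((-1 + 5) - 121) = (216 + 2)*(4 - 121) = 218*(-117) = -25506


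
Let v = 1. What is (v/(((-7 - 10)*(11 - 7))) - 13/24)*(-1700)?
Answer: 5675/6 ≈ 945.83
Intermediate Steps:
(v/(((-7 - 10)*(11 - 7))) - 13/24)*(-1700) = (1/((-7 - 10)*(11 - 7)) - 13/24)*(-1700) = (1/(-17*4) - 13*1/24)*(-1700) = (1/(-68) - 13/24)*(-1700) = (1*(-1/68) - 13/24)*(-1700) = (-1/68 - 13/24)*(-1700) = -227/408*(-1700) = 5675/6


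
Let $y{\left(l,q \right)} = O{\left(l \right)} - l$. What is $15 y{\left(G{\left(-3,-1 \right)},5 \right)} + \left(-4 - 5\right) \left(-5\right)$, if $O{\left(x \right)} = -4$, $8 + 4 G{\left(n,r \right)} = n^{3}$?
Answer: $\frac{465}{4} \approx 116.25$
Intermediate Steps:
$G{\left(n,r \right)} = -2 + \frac{n^{3}}{4}$
$y{\left(l,q \right)} = -4 - l$
$15 y{\left(G{\left(-3,-1 \right)},5 \right)} + \left(-4 - 5\right) \left(-5\right) = 15 \left(-4 - \left(-2 + \frac{\left(-3\right)^{3}}{4}\right)\right) + \left(-4 - 5\right) \left(-5\right) = 15 \left(-4 - \left(-2 + \frac{1}{4} \left(-27\right)\right)\right) - -45 = 15 \left(-4 - \left(-2 - \frac{27}{4}\right)\right) + 45 = 15 \left(-4 - - \frac{35}{4}\right) + 45 = 15 \left(-4 + \frac{35}{4}\right) + 45 = 15 \cdot \frac{19}{4} + 45 = \frac{285}{4} + 45 = \frac{465}{4}$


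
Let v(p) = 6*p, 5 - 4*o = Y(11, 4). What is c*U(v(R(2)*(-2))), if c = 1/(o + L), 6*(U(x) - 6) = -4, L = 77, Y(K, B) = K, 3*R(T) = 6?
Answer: 32/453 ≈ 0.070640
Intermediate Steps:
R(T) = 2 (R(T) = (⅓)*6 = 2)
o = -3/2 (o = 5/4 - ¼*11 = 5/4 - 11/4 = -3/2 ≈ -1.5000)
U(x) = 16/3 (U(x) = 6 + (⅙)*(-4) = 6 - ⅔ = 16/3)
c = 2/151 (c = 1/(-3/2 + 77) = 1/(151/2) = 2/151 ≈ 0.013245)
c*U(v(R(2)*(-2))) = (2/151)*(16/3) = 32/453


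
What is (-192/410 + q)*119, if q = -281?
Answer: -6866419/205 ≈ -33495.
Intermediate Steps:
(-192/410 + q)*119 = (-192/410 - 281)*119 = (-192*1/410 - 281)*119 = (-96/205 - 281)*119 = -57701/205*119 = -6866419/205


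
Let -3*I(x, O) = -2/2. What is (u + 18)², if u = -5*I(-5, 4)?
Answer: 2401/9 ≈ 266.78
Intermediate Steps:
I(x, O) = ⅓ (I(x, O) = -(-2)/(3*2) = -⅓*(-1) = ⅓)
u = -5/3 (u = -5*⅓ = -5/3 ≈ -1.6667)
(u + 18)² = (-5/3 + 18)² = (49/3)² = 2401/9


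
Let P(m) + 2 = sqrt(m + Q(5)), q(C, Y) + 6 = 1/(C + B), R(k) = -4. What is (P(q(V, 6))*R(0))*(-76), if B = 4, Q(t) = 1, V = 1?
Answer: -608 + 608*I*sqrt(30)/5 ≈ -608.0 + 666.03*I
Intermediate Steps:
q(C, Y) = -6 + 1/(4 + C) (q(C, Y) = -6 + 1/(C + 4) = -6 + 1/(4 + C))
P(m) = -2 + sqrt(1 + m) (P(m) = -2 + sqrt(m + 1) = -2 + sqrt(1 + m))
(P(q(V, 6))*R(0))*(-76) = ((-2 + sqrt(1 + (-23 - 6*1)/(4 + 1)))*(-4))*(-76) = ((-2 + sqrt(1 + (-23 - 6)/5))*(-4))*(-76) = ((-2 + sqrt(1 + (1/5)*(-29)))*(-4))*(-76) = ((-2 + sqrt(1 - 29/5))*(-4))*(-76) = ((-2 + sqrt(-24/5))*(-4))*(-76) = ((-2 + 2*I*sqrt(30)/5)*(-4))*(-76) = (8 - 8*I*sqrt(30)/5)*(-76) = -608 + 608*I*sqrt(30)/5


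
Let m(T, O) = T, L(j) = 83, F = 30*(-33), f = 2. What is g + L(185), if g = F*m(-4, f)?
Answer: 4043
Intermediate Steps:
F = -990
g = 3960 (g = -990*(-4) = 3960)
g + L(185) = 3960 + 83 = 4043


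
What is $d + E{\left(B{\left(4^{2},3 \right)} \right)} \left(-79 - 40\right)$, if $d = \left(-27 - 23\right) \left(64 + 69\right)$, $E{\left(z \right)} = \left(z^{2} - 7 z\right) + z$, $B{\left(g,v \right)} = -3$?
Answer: $-9863$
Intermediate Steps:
$E{\left(z \right)} = z^{2} - 6 z$
$d = -6650$ ($d = \left(-50\right) 133 = -6650$)
$d + E{\left(B{\left(4^{2},3 \right)} \right)} \left(-79 - 40\right) = -6650 + - 3 \left(-6 - 3\right) \left(-79 - 40\right) = -6650 + \left(-3\right) \left(-9\right) \left(-79 - 40\right) = -6650 + 27 \left(-119\right) = -6650 - 3213 = -9863$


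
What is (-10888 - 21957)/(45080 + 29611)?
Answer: -32845/74691 ≈ -0.43974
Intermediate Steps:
(-10888 - 21957)/(45080 + 29611) = -32845/74691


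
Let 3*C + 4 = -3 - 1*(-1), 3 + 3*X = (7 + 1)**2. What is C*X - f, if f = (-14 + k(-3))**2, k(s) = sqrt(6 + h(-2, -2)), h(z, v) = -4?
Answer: -716/3 + 28*sqrt(2) ≈ -199.07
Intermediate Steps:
X = 61/3 (X = -1 + (7 + 1)**2/3 = -1 + (1/3)*8**2 = -1 + (1/3)*64 = -1 + 64/3 = 61/3 ≈ 20.333)
k(s) = sqrt(2) (k(s) = sqrt(6 - 4) = sqrt(2))
f = (-14 + sqrt(2))**2 ≈ 158.40
C = -2 (C = -4/3 + (-3 - 1*(-1))/3 = -4/3 + (-3 + 1)/3 = -4/3 + (1/3)*(-2) = -4/3 - 2/3 = -2)
C*X - f = -2*61/3 - (14 - sqrt(2))**2 = -122/3 - (14 - sqrt(2))**2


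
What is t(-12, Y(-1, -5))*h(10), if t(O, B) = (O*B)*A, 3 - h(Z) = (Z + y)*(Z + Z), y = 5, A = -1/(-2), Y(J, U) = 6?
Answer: 10692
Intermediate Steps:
A = 1/2 (A = -1*(-1/2) = 1/2 ≈ 0.50000)
h(Z) = 3 - 2*Z*(5 + Z) (h(Z) = 3 - (Z + 5)*(Z + Z) = 3 - (5 + Z)*2*Z = 3 - 2*Z*(5 + Z))
t(O, B) = B*O/2 (t(O, B) = (O*B)*(1/2) = (B*O)*(1/2) = B*O/2)
t(-12, Y(-1, -5))*h(10) = ((1/2)*6*(-12))*(3 - 10*10 - 2*10**2) = -36*(3 - 100 - 2*100) = -36*(3 - 100 - 200) = -36*(-297) = 10692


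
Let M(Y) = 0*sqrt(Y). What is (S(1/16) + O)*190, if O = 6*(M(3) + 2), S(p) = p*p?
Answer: 291935/128 ≈ 2280.7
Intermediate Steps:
M(Y) = 0
S(p) = p**2
O = 12 (O = 6*(0 + 2) = 6*2 = 12)
(S(1/16) + O)*190 = ((1/16)**2 + 12)*190 = (1/256 + 12)*190 = (3073/256)*190 = 291935/128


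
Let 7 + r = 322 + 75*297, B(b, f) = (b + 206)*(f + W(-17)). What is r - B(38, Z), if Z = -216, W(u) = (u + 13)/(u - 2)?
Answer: 1429610/19 ≈ 75243.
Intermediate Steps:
W(u) = (13 + u)/(-2 + u)
B(b, f) = (206 + b)*(4/19 + f) (B(b, f) = (b + 206)*(f + (13 - 17)/(-2 - 17)) = (206 + b)*(f - 4/(-19)) = (206 + b)*(f - 1/19*(-4)) = (206 + b)*(f + 4/19) = (206 + b)*(4/19 + f))
r = 22590 (r = -7 + (322 + 75*297) = -7 + (322 + 22275) = -7 + 22597 = 22590)
r - B(38, Z) = 22590 - (824/19 + 206*(-216) + (4/19)*38 + 38*(-216)) = 22590 - (824/19 - 44496 + 8 - 8208) = 22590 - 1*(-1000400/19) = 22590 + 1000400/19 = 1429610/19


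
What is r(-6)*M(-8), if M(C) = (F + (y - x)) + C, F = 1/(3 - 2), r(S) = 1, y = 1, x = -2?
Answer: -4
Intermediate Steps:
F = 1 (F = 1/1 = 1)
M(C) = 4 + C (M(C) = (1 + (1 - 1*(-2))) + C = (1 + (1 + 2)) + C = (1 + 3) + C = 4 + C)
r(-6)*M(-8) = 1*(4 - 8) = 1*(-4) = -4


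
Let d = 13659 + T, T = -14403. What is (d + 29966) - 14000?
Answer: 15222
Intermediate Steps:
d = -744 (d = 13659 - 14403 = -744)
(d + 29966) - 14000 = (-744 + 29966) - 14000 = 29222 - 14000 = 15222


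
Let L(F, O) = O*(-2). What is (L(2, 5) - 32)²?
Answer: 1764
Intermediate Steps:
L(F, O) = -2*O
(L(2, 5) - 32)² = (-2*5 - 32)² = (-10 - 32)² = (-42)² = 1764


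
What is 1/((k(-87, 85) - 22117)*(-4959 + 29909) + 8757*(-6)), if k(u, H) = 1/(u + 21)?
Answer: -33/18211778311 ≈ -1.8120e-9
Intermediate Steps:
k(u, H) = 1/(21 + u)
1/((k(-87, 85) - 22117)*(-4959 + 29909) + 8757*(-6)) = 1/((1/(21 - 87) - 22117)*(-4959 + 29909) + 8757*(-6)) = 1/((1/(-66) - 22117)*24950 - 52542) = 1/((-1/66 - 22117)*24950 - 52542) = 1/(-1459723/66*24950 - 52542) = 1/(-18210044425/33 - 52542) = 1/(-18211778311/33) = -33/18211778311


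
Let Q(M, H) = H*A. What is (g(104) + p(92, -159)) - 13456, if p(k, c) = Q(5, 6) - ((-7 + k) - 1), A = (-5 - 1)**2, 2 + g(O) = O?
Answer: -13222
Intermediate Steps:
g(O) = -2 + O
A = 36 (A = (-6)**2 = 36)
Q(M, H) = 36*H (Q(M, H) = H*36 = 36*H)
p(k, c) = 224 - k (p(k, c) = 36*6 - ((-7 + k) - 1) = 216 - (-8 + k) = 216 + (8 - k) = 224 - k)
(g(104) + p(92, -159)) - 13456 = ((-2 + 104) + (224 - 1*92)) - 13456 = (102 + (224 - 92)) - 13456 = (102 + 132) - 13456 = 234 - 13456 = -13222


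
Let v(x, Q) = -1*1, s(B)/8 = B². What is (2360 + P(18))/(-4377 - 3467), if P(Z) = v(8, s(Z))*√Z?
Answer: -590/1961 + 3*√2/7844 ≈ -0.30033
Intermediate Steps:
s(B) = 8*B²
v(x, Q) = -1
P(Z) = -√Z
(2360 + P(18))/(-4377 - 3467) = (2360 - √18)/(-4377 - 3467) = (2360 - 3*√2)/(-7844) = (2360 - 3*√2)*(-1/7844) = -590/1961 + 3*√2/7844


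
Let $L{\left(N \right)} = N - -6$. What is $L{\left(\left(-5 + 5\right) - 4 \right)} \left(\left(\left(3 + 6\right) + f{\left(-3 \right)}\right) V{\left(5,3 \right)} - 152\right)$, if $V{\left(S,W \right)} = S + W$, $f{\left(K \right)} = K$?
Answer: $-208$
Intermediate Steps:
$L{\left(N \right)} = 6 + N$ ($L{\left(N \right)} = N + 6 = 6 + N$)
$L{\left(\left(-5 + 5\right) - 4 \right)} \left(\left(\left(3 + 6\right) + f{\left(-3 \right)}\right) V{\left(5,3 \right)} - 152\right) = \left(6 + \left(\left(-5 + 5\right) - 4\right)\right) \left(\left(\left(3 + 6\right) - 3\right) \left(5 + 3\right) - 152\right) = \left(6 + \left(0 - 4\right)\right) \left(\left(9 - 3\right) 8 - 152\right) = \left(6 - 4\right) \left(6 \cdot 8 - 152\right) = 2 \left(48 - 152\right) = 2 \left(-104\right) = -208$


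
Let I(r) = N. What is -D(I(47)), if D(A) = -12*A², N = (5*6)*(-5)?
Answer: 270000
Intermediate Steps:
N = -150 (N = 30*(-5) = -150)
I(r) = -150
-D(I(47)) = -(-12)*(-150)² = -(-12)*22500 = -1*(-270000) = 270000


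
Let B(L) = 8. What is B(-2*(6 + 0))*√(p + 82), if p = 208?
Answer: 8*√290 ≈ 136.24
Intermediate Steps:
B(-2*(6 + 0))*√(p + 82) = 8*√(208 + 82) = 8*√290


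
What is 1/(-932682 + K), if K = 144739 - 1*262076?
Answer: -1/1050019 ≈ -9.5236e-7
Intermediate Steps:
K = -117337 (K = 144739 - 262076 = -117337)
1/(-932682 + K) = 1/(-932682 - 117337) = 1/(-1050019) = -1/1050019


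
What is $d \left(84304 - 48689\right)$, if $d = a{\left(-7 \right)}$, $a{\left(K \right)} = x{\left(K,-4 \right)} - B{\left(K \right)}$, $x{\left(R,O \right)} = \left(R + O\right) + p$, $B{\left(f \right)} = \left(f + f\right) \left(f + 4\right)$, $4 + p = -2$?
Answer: $-2101285$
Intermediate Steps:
$p = -6$ ($p = -4 - 2 = -6$)
$B{\left(f \right)} = 2 f \left(4 + f\right)$
$x{\left(R,O \right)} = -6 + O + R$ ($x{\left(R,O \right)} = \left(R + O\right) - 6 = \left(O + R\right) - 6 = -6 + O + R$)
$a{\left(K \right)} = -10 + K - 2 K \left(4 + K\right)$ ($a{\left(K \right)} = \left(-6 - 4 + K\right) - 2 K \left(4 + K\right) = \left(-10 + K\right) - 2 K \left(4 + K\right) = -10 + K - 2 K \left(4 + K\right)$)
$d = -59$ ($d = -10 - 7 - - 14 \left(4 - 7\right) = -10 - 7 - \left(-14\right) \left(-3\right) = -10 - 7 - 42 = -59$)
$d \left(84304 - 48689\right) = - 59 \left(84304 - 48689\right) = \left(-59\right) 35615 = -2101285$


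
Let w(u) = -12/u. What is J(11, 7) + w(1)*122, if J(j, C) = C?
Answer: -1457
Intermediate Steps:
J(11, 7) + w(1)*122 = 7 - 12/1*122 = 7 - 12*1*122 = 7 - 12*122 = 7 - 1464 = -1457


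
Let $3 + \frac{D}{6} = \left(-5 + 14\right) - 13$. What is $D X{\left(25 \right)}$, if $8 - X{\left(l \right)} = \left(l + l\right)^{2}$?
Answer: $104664$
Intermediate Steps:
$X{\left(l \right)} = 8 - 4 l^{2}$ ($X{\left(l \right)} = 8 - \left(l + l\right)^{2} = 8 - \left(2 l\right)^{2} = 8 - 4 l^{2}$)
$D = -42$ ($D = -18 + 6 \left(\left(-5 + 14\right) - 13\right) = -18 + 6 \left(9 - 13\right) = -18 + 6 \left(-4\right) = -18 - 24 = -42$)
$D X{\left(25 \right)} = - 42 \left(8 - 4 \cdot 25^{2}\right) = - 42 \left(8 - 2500\right) = \left(-42\right) \left(-2492\right) = 104664$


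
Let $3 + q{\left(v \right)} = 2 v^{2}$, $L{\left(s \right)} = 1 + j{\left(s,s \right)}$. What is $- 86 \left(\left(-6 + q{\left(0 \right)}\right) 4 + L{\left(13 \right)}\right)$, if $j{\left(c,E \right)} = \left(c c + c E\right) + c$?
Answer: $-27176$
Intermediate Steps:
$j{\left(c,E \right)} = c + c^{2} + E c$ ($j{\left(c,E \right)} = \left(c^{2} + E c\right) + c = c + c^{2} + E c$)
$L{\left(s \right)} = 1 + s \left(1 + 2 s\right)$ ($L{\left(s \right)} = 1 + s \left(1 + s + s\right) = 1 + s \left(1 + 2 s\right)$)
$q{\left(v \right)} = -3 + 2 v^{2}$
$- 86 \left(\left(-6 + q{\left(0 \right)}\right) 4 + L{\left(13 \right)}\right) = - 86 \left(\left(-6 - \left(3 - 2 \cdot 0^{2}\right)\right) 4 + \left(1 + 13 \left(1 + 2 \cdot 13\right)\right)\right) = - 86 \left(\left(-6 + \left(-3 + 2 \cdot 0\right)\right) 4 + \left(1 + 13 \left(1 + 26\right)\right)\right) = - 86 \left(\left(-6 + \left(-3 + 0\right)\right) 4 + \left(1 + 13 \cdot 27\right)\right) = - 86 \left(\left(-6 - 3\right) 4 + \left(1 + 351\right)\right) = - 86 \left(\left(-9\right) 4 + 352\right) = - 86 \left(-36 + 352\right) = \left(-86\right) 316 = -27176$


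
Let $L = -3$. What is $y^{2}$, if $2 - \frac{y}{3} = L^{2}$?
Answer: $441$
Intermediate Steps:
$y = -21$ ($y = 6 - 3 \left(-3\right)^{2} = 6 - 27 = -21$)
$y^{2} = \left(-21\right)^{2} = 441$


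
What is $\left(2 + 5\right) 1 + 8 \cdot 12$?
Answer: $103$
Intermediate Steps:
$\left(2 + 5\right) 1 + 8 \cdot 12 = 7 \cdot 1 + 96 = 7 + 96 = 103$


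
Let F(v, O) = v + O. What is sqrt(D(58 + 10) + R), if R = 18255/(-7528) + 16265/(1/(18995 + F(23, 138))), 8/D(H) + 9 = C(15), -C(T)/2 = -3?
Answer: sqrt(39728359106929866)/11292 ≈ 17651.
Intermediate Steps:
C(T) = 6 (C(T) = -2*(-3) = 6)
D(H) = -8/3 (D(H) = 8/(-9 + 6) = 8/(-3) = 8*(-1/3) = -8/3)
F(v, O) = O + v
R = 2345516557265/7528 (R = 18255/(-7528) + 16265/(1/(18995 + (138 + 23))) = 18255*(-1/7528) + 16265/(1/(18995 + 161)) = -18255/7528 + 16265/(1/19156) = -18255/7528 + 16265*19156 = -18255/7528 + 311572340 = 2345516557265/7528 ≈ 3.1157e+8)
sqrt(D(58 + 10) + R) = sqrt(-8/3 + 2345516557265/7528) = sqrt(7036549611571/22584) = sqrt(39728359106929866)/11292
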